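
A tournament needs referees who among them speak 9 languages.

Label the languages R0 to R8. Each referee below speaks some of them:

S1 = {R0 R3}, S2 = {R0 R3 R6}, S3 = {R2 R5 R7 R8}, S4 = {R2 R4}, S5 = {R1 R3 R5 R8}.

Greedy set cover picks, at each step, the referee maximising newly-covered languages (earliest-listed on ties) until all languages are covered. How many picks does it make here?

Greedy: pick S3 (covers 4 new) → pick S2 (covers 3 new) → pick S4 (covers 1 new) → pick S5 (covers 1 new). Total picks: 4.

4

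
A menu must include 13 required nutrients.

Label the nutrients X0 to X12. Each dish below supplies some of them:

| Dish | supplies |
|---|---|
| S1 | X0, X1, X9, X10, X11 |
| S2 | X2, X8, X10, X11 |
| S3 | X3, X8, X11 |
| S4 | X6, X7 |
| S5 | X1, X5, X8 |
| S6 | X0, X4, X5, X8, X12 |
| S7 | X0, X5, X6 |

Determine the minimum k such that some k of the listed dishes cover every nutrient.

S1 and S2 and S3 and S4 and S6 together: S1 ∪ S2 ∪ S3 ∪ S4 ∪ S6 = {X0, X1, X2, X3, X4, X5, X6, X7, X8, X9, X10, X11, X12} — every nutrient is covered.
No 4 of the 7 dishes cover everything (all 35 combinations miss at least one nutrient), so 5 is optimal.

5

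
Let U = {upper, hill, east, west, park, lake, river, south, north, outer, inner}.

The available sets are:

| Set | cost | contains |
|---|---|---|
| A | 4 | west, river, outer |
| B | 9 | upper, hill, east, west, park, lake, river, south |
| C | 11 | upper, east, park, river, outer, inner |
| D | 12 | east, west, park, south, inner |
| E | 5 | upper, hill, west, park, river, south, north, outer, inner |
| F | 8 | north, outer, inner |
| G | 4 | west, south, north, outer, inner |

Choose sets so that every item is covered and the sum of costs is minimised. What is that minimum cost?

B, G together cover every item (B ∪ G = {upper, hill, east, west, park, lake, river, south, north, outer, inner}); total cost 9 + 4 = 13.
The greedy pick E, B costs 14; no covering selection beats 13.

13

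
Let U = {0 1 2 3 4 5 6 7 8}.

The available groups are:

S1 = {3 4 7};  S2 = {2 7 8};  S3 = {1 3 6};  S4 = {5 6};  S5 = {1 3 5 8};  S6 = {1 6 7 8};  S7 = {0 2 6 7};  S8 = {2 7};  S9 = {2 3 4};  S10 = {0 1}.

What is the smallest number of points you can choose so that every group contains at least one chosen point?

4

H = {1, 2, 4, 5} meets every group (each contains at least one member of H), and |H| = 4.
No choice of 3 points meets every group, so 4 is the minimum.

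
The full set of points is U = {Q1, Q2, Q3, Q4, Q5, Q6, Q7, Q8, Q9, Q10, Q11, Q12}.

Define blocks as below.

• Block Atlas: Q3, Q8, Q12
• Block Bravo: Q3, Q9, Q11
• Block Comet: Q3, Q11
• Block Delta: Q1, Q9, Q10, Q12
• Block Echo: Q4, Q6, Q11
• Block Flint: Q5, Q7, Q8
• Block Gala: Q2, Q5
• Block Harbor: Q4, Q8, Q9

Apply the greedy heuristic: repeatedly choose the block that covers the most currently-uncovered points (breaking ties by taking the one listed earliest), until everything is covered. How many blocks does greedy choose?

Greedy: pick Delta (covers 4 new) → pick Echo (covers 3 new) → pick Flint (covers 3 new) → pick Atlas (covers 1 new) → pick Gala (covers 1 new). Total picks: 5.

5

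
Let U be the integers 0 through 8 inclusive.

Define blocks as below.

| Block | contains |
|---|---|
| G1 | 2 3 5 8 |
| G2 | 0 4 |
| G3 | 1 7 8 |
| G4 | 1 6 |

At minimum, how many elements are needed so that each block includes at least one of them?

3

Take H = {0, 1, 8}. Each listed block contains at least one of these, so H is a hitting set of size 3.
The blocks G1, G2, G4 are pairwise disjoint, so any hitting set needs a separate element for each — at least 3. Hence 3 is optimal.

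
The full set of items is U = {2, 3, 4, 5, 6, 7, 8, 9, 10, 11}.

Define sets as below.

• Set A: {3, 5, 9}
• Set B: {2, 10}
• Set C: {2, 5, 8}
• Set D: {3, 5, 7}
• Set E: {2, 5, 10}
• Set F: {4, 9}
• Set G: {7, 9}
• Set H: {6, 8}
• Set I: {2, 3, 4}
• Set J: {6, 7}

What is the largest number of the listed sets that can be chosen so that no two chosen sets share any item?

4

B, D, F, H are pairwise disjoint (B={2,10}; D={3,5,7}; F={4,9}; H={6,8}).
Every remaining set overlaps one of these, and no 5 of the listed sets are pairwise disjoint, so 4 is the maximum.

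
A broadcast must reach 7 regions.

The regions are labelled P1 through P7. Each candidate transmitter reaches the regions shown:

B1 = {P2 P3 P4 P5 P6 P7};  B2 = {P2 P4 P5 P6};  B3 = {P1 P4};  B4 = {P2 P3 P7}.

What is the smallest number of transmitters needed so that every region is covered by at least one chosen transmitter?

Take {B1, B3}. Their union is {P1, P2, P3, P4, P5, P6, P7}, which is all 7 regions.
No single transmitter has all 7 regions (the largest, B1, has 6), so 2 is optimal.

2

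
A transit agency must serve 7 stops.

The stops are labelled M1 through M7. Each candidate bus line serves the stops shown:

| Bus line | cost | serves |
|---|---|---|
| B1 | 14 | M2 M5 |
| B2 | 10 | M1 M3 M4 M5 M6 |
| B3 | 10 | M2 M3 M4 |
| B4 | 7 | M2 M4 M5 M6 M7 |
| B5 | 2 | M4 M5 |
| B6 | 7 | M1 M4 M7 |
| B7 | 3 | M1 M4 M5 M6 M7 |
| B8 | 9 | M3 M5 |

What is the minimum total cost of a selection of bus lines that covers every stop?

B3, B7 together cover every stop (B3 ∪ B7 = {M1, M2, M3, M4, M5, M6, M7}); total cost 10 + 3 = 13.
No covering selection has total cost below 13.

13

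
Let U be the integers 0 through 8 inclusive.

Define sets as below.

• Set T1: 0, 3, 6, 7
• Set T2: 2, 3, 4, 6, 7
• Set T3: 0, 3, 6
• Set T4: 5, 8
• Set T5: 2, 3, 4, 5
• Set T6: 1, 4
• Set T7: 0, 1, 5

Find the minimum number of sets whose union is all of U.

T2 and T4 and T7 together: T2 ∪ T4 ∪ T7 = {0, 1, 2, 3, 4, 5, 6, 7, 8} — every element is covered.
Only T4 contains 8, so T4 is forced; the remaining 7 elements need at least 2 more sets (each remaining set adds at most 5) — so at least 3 sets are needed, and 3 is optimal.

3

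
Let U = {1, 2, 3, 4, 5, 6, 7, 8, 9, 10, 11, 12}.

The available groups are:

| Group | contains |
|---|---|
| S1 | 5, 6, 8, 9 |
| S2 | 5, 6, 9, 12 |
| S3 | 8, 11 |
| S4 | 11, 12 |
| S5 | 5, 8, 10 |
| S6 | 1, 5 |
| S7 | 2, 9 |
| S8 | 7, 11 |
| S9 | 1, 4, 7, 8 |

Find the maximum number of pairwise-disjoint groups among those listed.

3

S6, S7, S8 are pairwise disjoint (S6={1,5}; S7={2,9}; S8={7,11}).
Every remaining group overlaps one of these, and no 4 of the listed groups are pairwise disjoint, so 3 is the maximum.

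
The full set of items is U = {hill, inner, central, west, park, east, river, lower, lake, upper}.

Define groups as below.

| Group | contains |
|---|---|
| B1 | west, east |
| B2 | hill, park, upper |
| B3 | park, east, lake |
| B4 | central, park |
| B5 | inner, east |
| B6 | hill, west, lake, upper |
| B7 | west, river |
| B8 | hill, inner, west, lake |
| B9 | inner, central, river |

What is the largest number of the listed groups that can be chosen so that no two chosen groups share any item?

B1, B2, B9 are pairwise disjoint (B1={west,east}; B2={hill,park,upper}; B9={inner,central,river}).
Every remaining group overlaps one of these, and no 4 of the listed groups are pairwise disjoint, so 3 is the maximum.

3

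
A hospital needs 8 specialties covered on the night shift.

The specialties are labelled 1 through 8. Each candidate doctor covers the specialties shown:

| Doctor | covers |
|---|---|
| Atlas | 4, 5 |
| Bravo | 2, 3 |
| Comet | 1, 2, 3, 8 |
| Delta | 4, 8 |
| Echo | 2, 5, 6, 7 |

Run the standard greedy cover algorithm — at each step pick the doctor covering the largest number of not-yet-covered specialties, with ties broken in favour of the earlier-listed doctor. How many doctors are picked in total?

3

Greedy: pick Comet (covers 4 new) → pick Echo (covers 3 new) → pick Atlas (covers 1 new). Total picks: 3.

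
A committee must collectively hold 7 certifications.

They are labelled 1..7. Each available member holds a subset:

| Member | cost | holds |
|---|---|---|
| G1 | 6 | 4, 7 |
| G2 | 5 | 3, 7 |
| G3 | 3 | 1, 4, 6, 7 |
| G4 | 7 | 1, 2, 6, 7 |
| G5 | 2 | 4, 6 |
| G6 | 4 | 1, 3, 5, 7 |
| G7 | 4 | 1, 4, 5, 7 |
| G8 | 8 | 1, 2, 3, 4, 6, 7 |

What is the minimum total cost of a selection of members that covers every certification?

G7, G8 together cover every certification (G7 ∪ G8 = {1, 2, 3, 4, 5, 6, 7}); total cost 4 + 8 = 12.
The greedy pick G3, G6, G4 costs 14; no covering selection beats 12.

12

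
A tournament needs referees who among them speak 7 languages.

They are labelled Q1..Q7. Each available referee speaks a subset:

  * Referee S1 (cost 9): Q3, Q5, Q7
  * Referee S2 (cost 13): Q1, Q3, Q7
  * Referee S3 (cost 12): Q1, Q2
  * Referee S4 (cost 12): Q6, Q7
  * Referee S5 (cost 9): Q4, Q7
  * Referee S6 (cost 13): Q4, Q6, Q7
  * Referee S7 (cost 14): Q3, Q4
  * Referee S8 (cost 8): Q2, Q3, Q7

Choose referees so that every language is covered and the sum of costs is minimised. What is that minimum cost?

S1, S3, S6 together cover every language (S1 ∪ S3 ∪ S6 = {Q1, Q2, Q3, Q4, Q5, Q6, Q7}); total cost 9 + 12 + 13 = 34.
The greedy pick S8, S6, S1, S3 costs 42; no covering selection beats 34.

34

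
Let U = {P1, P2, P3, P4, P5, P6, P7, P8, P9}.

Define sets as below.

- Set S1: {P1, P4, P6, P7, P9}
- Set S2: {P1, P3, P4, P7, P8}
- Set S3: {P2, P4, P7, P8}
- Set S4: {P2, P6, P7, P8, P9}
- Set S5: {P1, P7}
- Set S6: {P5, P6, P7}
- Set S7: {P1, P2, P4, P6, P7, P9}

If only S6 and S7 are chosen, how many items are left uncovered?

Union of S6, S7 = {P1, P2, P4, P5, P6, P7, P9}.
Not covered: P3, P8 — 2 items.

2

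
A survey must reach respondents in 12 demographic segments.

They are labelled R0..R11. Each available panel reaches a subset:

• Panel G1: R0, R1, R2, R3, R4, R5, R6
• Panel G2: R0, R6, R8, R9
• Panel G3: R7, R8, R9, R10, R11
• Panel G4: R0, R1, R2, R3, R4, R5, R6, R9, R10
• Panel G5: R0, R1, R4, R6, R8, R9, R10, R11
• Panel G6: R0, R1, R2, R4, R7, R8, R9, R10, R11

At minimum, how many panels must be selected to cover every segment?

Take {G4, G6}. Their union is {R0, R1, R2, R3, R4, R5, R6, R7, R8, R9, R10, R11}, which is all 12 segments.
No single panel has all 12 segments (the largest, G4, has 9), so 2 is optimal.

2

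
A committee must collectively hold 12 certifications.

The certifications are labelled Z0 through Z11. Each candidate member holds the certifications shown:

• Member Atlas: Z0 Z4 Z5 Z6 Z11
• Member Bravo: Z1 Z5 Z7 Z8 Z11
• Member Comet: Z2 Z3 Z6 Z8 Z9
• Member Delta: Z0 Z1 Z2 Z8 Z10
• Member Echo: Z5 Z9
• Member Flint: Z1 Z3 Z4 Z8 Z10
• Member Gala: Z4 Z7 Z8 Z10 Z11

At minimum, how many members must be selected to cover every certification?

4

Atlas and Comet and Flint and Gala together: Atlas ∪ Comet ∪ Flint ∪ Gala = {Z0, Z1, Z2, Z3, Z4, Z5, Z6, Z7, Z8, Z9, Z10, Z11} — every certification is covered.
No 3 of the 7 members cover everything (all 35 combinations miss at least one certification), so 4 is optimal.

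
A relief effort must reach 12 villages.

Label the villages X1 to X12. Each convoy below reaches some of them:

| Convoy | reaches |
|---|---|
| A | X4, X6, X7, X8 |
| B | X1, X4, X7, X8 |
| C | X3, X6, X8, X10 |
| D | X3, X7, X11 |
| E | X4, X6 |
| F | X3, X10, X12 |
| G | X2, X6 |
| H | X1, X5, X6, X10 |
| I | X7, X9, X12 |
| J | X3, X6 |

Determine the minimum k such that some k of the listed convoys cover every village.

5

Take {B, D, G, H, I}. Their union is {X1, X2, X3, X4, X5, X6, X7, X8, X9, X10, X11, X12}, which is all 12 villages.
No 4 of the 10 convoys cover everything (all 210 combinations miss at least one village), so 5 is optimal.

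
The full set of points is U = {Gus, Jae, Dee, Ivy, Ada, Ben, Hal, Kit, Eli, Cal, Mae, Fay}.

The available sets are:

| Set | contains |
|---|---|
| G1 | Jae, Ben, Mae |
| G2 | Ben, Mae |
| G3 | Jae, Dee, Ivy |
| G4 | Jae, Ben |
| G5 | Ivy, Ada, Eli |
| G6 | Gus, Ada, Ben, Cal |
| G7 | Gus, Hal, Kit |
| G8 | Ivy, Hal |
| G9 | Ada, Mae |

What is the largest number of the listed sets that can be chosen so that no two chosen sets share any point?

3

G3, G7, G9 are pairwise disjoint (G3={Jae,Dee,Ivy}; G7={Gus,Hal,Kit}; G9={Ada,Mae}).
Every remaining set overlaps one of these, and no 4 of the listed sets are pairwise disjoint, so 3 is the maximum.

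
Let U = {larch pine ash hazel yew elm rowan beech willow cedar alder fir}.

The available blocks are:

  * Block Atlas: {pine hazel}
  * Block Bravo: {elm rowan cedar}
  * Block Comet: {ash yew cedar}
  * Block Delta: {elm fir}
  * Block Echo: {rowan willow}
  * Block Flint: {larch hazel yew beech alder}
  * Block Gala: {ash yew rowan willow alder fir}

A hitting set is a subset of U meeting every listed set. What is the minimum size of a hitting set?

The 4 elements {ash, hazel, rowan, fir} hit every block.
The blocks Atlas, Comet, Delta, Echo are pairwise disjoint, so any hitting set needs a separate element for each — at least 4. Hence 4 is optimal.

4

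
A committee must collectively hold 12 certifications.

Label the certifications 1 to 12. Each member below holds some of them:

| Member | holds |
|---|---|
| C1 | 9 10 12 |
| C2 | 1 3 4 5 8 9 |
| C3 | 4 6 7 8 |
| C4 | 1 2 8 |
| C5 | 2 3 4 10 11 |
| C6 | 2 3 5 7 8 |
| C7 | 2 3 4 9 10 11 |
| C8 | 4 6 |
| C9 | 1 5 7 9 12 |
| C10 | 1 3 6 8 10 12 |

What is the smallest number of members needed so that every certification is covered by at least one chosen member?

3

Take {C7, C9, C10}. Their union is {1, 2, 3, 4, 5, 6, 7, 8, 9, 10, 11, 12}, which is all 12 certifications.
No 2 of the 10 members cover everything (all 45 combinations miss at least one certification), so 3 is optimal.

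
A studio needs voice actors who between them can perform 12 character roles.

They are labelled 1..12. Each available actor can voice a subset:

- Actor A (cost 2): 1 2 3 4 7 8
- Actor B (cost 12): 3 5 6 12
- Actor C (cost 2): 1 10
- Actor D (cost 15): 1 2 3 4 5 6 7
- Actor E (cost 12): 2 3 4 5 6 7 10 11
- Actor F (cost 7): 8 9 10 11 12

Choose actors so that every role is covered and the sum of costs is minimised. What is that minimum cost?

A, E, F together cover every role (A ∪ E ∪ F = {1, 2, 3, 4, 5, 6, 7, 8, 9, 10, 11, 12}); total cost 2 + 12 + 7 = 21.
No covering selection has total cost below 21.

21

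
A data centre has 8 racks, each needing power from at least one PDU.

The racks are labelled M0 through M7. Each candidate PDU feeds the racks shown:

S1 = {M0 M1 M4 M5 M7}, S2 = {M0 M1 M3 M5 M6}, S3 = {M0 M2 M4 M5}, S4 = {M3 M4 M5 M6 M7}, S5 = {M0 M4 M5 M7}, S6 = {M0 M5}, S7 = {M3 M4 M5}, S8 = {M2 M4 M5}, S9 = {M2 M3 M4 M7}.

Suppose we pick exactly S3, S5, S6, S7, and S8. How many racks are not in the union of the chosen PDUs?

Union of S3, S5, S6, S7, S8 = {M0, M2, M3, M4, M5, M7}.
Not covered: M1, M6 — 2 racks.

2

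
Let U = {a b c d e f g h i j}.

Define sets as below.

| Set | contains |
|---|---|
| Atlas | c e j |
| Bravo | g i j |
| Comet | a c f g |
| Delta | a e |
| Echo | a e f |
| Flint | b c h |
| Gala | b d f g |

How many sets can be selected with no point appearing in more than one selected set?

3

Bravo, Delta, Flint are pairwise disjoint (Bravo={g,i,j}; Delta={a,e}; Flint={b,c,h}).
Every remaining set overlaps one of these, and no 4 of the listed sets are pairwise disjoint, so 3 is the maximum.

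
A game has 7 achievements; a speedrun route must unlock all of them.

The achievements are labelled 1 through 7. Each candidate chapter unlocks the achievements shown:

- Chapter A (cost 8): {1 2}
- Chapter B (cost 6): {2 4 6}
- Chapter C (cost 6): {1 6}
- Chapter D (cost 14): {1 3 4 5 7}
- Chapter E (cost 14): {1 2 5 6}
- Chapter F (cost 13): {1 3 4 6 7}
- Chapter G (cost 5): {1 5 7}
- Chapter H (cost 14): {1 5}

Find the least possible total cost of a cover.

B, D together cover every achievement (B ∪ D = {1, 2, 3, 4, 5, 6, 7}); total cost 6 + 14 = 20.
The greedy pick G, B, F costs 24; no covering selection beats 20.

20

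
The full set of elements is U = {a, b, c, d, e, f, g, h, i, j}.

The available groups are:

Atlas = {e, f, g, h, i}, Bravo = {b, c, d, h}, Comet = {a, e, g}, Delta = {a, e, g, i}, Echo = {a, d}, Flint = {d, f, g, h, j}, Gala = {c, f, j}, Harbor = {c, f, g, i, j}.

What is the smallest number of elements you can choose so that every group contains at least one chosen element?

3

T = {c, d, g} meets every group (each contains at least one member of T), and |T| = 3.
No choice of 2 elements meets every group, so 3 is the minimum.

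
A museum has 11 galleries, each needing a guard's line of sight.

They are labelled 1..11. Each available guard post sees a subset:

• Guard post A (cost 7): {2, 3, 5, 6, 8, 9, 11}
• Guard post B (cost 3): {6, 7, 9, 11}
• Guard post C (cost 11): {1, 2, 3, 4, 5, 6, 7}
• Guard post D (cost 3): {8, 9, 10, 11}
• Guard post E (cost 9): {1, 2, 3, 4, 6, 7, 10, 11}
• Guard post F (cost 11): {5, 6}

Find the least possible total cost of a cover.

C, D together cover every gallery (C ∪ D = {1, 2, 3, 4, 5, 6, 7, 8, 9, 10, 11}); total cost 11 + 3 = 14.
The greedy pick B, D, C costs 17; no covering selection beats 14.

14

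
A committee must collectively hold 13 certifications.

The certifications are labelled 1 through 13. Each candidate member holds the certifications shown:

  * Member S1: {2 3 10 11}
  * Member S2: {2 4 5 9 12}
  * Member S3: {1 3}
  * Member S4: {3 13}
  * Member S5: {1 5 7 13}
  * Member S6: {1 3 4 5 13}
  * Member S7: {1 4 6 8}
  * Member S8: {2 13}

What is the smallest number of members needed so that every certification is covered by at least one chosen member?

S1 and S2 and S5 and S7 together: S1 ∪ S2 ∪ S5 ∪ S7 = {1, 2, 3, 4, 5, 6, 7, 8, 9, 10, 11, 12, 13} — every certification is covered.
Only S7 contains 6, so S7 is forced; the remaining 9 certifications need at least 3 more members (each remaining member adds at most 4) — so at least 4 members are needed, and 4 is optimal.

4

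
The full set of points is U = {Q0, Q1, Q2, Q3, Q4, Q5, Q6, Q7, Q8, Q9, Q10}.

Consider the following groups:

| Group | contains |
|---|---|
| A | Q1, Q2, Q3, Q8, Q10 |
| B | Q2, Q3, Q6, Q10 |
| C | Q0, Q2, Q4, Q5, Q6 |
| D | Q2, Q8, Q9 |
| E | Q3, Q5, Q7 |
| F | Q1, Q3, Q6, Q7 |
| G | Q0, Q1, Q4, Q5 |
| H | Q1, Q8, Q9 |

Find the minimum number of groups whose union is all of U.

A, C, F, and H cover everything between them: the union {Q0, Q1, Q2, Q3, Q4, Q5, Q6, Q7, Q8, Q9, Q10} is all of U.
No 3 of the 8 groups cover everything (all 56 combinations miss at least one point), so 4 is optimal.

4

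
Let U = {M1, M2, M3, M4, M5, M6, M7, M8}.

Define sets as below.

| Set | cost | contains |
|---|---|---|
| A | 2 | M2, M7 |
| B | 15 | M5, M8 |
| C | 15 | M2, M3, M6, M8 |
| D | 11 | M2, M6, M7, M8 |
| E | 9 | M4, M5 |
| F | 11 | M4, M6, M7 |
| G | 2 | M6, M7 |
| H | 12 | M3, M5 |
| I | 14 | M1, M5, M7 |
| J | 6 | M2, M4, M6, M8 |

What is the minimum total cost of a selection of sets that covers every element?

32

H, I, J together cover every element (H ∪ I ∪ J = {M1, M2, M3, M4, M5, M6, M7, M8}); total cost 12 + 14 + 6 = 32.
The greedy pick A, G, J, H, I costs 36; no covering selection beats 32.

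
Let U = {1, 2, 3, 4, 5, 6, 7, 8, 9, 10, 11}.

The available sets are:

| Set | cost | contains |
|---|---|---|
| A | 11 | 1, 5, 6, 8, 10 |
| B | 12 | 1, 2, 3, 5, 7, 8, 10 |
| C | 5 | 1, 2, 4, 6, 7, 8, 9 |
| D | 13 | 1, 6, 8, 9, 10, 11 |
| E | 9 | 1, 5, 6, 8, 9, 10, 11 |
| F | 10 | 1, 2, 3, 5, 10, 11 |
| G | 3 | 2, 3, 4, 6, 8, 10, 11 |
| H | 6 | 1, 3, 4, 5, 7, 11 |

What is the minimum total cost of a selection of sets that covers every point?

14

C, G, H together cover every point (C ∪ G ∪ H = {1, 2, 3, 4, 5, 6, 7, 8, 9, 10, 11}); total cost 5 + 3 + 6 = 14.
No covering selection has total cost below 14.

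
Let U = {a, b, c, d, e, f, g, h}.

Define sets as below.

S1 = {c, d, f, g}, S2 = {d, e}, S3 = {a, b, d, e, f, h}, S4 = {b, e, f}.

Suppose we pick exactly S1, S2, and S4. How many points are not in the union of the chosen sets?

2

Union of S1, S2, S4 = {b, c, d, e, f, g}.
Not covered: a, h — 2 points.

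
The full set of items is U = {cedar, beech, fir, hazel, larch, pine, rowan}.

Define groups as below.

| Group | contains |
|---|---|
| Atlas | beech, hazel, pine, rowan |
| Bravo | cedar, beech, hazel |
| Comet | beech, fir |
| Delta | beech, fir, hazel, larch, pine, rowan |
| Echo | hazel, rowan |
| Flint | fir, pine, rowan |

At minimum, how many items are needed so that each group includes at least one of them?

2

Take H = {fir, hazel}. Each listed group contains at least one of these, so H is a hitting set of size 2.
The groups Comet, Echo are pairwise disjoint, so any hitting set needs a separate item for each — at least 2. Hence 2 is optimal.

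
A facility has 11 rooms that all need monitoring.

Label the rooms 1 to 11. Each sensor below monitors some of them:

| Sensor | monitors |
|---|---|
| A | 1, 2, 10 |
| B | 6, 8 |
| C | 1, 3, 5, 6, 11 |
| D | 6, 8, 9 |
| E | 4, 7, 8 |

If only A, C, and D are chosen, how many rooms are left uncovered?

2

Union of A, C, D = {1, 2, 3, 5, 6, 8, 9, 10, 11}.
Not covered: 4, 7 — 2 rooms.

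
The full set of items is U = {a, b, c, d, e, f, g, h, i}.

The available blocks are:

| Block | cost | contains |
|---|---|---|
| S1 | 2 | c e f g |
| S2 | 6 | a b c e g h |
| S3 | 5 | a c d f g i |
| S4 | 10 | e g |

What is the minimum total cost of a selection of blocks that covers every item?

S2, S3 together cover every item (S2 ∪ S3 = {a, b, c, d, e, f, g, h, i}); total cost 6 + 5 = 11.
The greedy pick S1, S3, S2 costs 13; no covering selection beats 11.

11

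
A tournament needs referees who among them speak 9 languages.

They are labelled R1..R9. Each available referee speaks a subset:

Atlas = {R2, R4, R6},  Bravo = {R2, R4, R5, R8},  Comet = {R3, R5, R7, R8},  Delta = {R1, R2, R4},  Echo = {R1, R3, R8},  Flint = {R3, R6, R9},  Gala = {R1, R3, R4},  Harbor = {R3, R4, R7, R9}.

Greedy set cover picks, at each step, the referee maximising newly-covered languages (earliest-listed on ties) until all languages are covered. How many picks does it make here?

4

Greedy: pick Bravo (covers 4 new) → pick Flint (covers 3 new) → pick Comet (covers 1 new) → pick Delta (covers 1 new). Total picks: 4.
(The true minimum cover uses only 3 referees, so greedy is not optimal here.)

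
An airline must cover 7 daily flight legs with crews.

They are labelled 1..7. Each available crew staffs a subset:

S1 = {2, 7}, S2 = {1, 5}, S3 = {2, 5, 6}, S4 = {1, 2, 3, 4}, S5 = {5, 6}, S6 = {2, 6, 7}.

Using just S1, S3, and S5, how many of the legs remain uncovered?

Union of S1, S3, S5 = {2, 5, 6, 7}.
Not covered: 1, 3, 4 — 3 legs.

3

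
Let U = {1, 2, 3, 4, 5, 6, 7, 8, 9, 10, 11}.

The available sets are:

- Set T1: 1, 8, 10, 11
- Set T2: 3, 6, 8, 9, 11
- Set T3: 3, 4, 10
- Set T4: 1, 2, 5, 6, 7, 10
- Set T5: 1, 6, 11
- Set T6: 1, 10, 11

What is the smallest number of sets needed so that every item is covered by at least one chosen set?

3

T2 and T3 and T4 together: T2 ∪ T3 ∪ T4 = {1, 2, 3, 4, 5, 6, 7, 8, 9, 10, 11} — every item is covered.
Only T4 contains 2, so T4 is forced; the remaining 5 items need at least 2 more sets (each remaining set adds at most 4) — so at least 3 sets are needed, and 3 is optimal.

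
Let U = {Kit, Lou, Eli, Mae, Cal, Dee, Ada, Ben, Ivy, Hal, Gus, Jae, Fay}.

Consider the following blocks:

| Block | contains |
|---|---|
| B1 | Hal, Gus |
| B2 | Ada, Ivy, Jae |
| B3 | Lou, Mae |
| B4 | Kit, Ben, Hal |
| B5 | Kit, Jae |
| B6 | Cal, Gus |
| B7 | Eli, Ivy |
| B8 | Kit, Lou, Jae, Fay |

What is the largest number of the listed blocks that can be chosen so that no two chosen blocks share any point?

B3, B5, B6, B7 are pairwise disjoint (B3={Lou,Mae}; B5={Kit,Jae}; B6={Cal,Gus}; B7={Eli,Ivy}).
Every remaining block overlaps one of these, and no 5 of the listed blocks are pairwise disjoint, so 4 is the maximum.

4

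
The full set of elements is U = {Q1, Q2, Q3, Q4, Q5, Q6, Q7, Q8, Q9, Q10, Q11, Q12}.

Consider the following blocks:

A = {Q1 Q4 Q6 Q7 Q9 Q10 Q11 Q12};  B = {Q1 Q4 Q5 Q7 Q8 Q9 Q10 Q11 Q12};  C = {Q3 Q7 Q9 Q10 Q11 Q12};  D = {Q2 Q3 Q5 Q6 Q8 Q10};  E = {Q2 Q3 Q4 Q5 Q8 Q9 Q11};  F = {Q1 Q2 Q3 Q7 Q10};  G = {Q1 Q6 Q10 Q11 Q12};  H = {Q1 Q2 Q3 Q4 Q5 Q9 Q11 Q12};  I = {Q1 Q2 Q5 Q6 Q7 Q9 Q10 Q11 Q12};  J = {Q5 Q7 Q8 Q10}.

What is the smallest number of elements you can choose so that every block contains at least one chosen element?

The 2 elements {Q5, Q10} hit every block.
No single element lies in every block, so at least 2 are needed and 2 is optimal.

2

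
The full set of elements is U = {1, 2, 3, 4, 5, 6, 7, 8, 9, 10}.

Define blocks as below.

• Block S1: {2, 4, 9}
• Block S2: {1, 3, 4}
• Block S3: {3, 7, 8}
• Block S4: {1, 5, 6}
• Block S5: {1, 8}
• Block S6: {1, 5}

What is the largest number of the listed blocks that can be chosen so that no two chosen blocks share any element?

3

S1, S3, S4 are pairwise disjoint (S1={2,4,9}; S3={3,7,8}; S4={1,5,6}).
Every remaining block overlaps one of these, and no 4 of the listed blocks are pairwise disjoint, so 3 is the maximum.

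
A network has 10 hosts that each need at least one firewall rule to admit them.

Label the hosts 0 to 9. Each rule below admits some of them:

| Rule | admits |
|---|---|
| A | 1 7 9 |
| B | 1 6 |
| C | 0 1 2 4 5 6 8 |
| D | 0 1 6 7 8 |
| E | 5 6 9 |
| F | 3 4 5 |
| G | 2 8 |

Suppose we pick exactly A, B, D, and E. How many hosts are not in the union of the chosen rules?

Union of A, B, D, E = {0, 1, 5, 6, 7, 8, 9}.
Not covered: 2, 3, 4 — 3 hosts.

3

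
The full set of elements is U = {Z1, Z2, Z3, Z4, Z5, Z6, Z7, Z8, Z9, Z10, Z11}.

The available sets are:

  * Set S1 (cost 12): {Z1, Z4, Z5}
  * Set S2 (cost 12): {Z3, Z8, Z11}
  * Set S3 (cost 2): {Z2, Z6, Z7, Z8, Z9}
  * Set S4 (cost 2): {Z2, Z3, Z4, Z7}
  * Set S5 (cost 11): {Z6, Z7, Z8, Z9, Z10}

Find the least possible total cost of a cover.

S1, S2, S3, S5 together cover every element (S1 ∪ S2 ∪ S3 ∪ S5 = {Z1, Z2, Z3, Z4, Z5, Z6, Z7, Z8, Z9, Z10, Z11}); total cost 12 + 12 + 2 + 11 = 37.
The greedy pick S3, S4, S1, S5, S2 costs 39; no covering selection beats 37.

37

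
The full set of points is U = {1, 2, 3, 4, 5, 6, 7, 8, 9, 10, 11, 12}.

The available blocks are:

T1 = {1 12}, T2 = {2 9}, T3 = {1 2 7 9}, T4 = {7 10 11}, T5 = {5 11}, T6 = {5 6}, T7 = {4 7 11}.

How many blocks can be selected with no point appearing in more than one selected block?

T1, T2, T6, T7 are pairwise disjoint (T1={1,12}; T2={2,9}; T6={5,6}; T7={4,7,11}).
Every remaining block overlaps one of these, and no 5 of the listed blocks are pairwise disjoint, so 4 is the maximum.

4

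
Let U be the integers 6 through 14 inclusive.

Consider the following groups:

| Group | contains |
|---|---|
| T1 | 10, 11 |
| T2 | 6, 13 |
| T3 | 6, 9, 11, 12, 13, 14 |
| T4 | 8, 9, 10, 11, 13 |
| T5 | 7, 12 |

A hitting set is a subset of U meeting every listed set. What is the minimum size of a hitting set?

3

The 3 points {7, 11, 13} hit every group.
The groups T1, T2, T5 are pairwise disjoint, so any hitting set needs a separate point for each — at least 3. Hence 3 is optimal.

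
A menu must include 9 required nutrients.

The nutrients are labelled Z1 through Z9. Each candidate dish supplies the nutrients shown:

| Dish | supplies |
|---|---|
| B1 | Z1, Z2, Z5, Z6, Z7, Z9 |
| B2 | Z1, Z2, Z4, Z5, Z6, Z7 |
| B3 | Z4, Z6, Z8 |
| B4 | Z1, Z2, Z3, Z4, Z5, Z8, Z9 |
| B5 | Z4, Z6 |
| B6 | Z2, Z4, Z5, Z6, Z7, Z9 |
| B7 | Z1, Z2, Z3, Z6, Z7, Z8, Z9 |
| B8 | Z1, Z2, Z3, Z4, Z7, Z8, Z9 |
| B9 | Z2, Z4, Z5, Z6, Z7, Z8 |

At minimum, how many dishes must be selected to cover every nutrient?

B4 and B6 together: B4 ∪ B6 = {Z1, Z2, Z3, Z4, Z5, Z6, Z7, Z8, Z9} — every nutrient is covered.
No single dish has all 9 nutrients (the largest, B4, has 7), so 2 is optimal.

2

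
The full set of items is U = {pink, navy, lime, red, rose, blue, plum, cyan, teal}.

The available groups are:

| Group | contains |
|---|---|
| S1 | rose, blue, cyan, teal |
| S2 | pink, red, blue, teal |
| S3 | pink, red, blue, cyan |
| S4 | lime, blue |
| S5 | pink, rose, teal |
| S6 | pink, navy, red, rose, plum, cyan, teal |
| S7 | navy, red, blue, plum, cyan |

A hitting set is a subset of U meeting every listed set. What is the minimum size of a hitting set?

2

The 2 items {blue, teal} hit every group.
The groups S5, S7 are pairwise disjoint, so any hitting set needs a separate item for each — at least 2. Hence 2 is optimal.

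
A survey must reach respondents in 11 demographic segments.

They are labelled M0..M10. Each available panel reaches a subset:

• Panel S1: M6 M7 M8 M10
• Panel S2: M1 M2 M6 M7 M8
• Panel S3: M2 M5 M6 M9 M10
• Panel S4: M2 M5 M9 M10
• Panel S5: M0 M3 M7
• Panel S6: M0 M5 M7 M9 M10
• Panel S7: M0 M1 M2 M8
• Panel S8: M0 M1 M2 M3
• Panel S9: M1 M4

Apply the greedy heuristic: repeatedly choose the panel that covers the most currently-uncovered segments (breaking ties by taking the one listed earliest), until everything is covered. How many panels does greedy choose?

4

Greedy: pick S2 (covers 5 new) → pick S6 (covers 4 new) → pick S5 (covers 1 new) → pick S9 (covers 1 new). Total picks: 4.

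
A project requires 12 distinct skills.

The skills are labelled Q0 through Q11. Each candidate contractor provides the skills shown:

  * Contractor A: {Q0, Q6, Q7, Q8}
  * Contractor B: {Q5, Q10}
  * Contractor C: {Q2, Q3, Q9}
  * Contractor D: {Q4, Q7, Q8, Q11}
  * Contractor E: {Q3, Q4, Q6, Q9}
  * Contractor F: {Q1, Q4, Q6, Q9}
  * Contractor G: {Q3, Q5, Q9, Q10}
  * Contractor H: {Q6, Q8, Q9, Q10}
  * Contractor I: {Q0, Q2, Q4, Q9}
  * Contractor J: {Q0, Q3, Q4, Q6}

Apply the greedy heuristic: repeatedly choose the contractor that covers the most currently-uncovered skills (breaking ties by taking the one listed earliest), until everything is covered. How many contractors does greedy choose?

5

Greedy: pick A (covers 4 new) → pick G (covers 4 new) → pick D (covers 2 new) → pick C (covers 1 new) → pick F (covers 1 new). Total picks: 5.
(The true minimum cover uses only 4 contractors, so greedy is not optimal here.)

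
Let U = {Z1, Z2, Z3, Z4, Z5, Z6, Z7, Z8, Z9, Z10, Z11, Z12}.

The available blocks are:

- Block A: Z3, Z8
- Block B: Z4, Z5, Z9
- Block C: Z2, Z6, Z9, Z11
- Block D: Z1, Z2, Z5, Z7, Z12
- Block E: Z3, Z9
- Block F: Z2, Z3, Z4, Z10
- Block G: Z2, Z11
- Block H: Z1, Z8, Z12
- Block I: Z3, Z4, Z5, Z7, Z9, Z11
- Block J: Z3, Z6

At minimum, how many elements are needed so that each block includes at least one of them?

The 4 elements {Z3, Z5, Z8, Z11} hit every block.
The blocks B, G, H, J are pairwise disjoint, so any hitting set needs a separate element for each — at least 4. Hence 4 is optimal.

4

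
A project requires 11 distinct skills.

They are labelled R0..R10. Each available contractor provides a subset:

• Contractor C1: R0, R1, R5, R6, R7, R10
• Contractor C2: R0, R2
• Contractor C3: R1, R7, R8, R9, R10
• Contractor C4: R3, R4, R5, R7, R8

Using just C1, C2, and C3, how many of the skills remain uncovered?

Union of C1, C2, C3 = {R0, R1, R2, R5, R6, R7, R8, R9, R10}.
Not covered: R3, R4 — 2 skills.

2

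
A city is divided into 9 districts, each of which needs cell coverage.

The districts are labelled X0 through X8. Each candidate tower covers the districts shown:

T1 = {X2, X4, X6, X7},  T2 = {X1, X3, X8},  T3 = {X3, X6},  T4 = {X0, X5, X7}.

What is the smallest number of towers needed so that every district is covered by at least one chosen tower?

T1 and T2 and T4 together: T1 ∪ T2 ∪ T4 = {X0, X1, X2, X3, X4, X5, X6, X7, X8} — every district is covered.
Each tower has at most 4 districts, and 2·4 = 8 < 9 — so at least 3 towers are needed, and 3 is optimal.

3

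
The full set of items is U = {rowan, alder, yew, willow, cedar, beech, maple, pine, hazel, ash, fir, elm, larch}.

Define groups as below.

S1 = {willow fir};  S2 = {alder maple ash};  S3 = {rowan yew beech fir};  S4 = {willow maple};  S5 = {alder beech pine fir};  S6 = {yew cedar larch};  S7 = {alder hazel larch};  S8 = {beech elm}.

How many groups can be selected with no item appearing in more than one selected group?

4

S1, S2, S6, S8 are pairwise disjoint (S1={willow,fir}; S2={alder,maple,ash}; S6={yew,cedar,larch}; S8={beech,elm}).
Every remaining group overlaps one of these, and no 5 of the listed groups are pairwise disjoint, so 4 is the maximum.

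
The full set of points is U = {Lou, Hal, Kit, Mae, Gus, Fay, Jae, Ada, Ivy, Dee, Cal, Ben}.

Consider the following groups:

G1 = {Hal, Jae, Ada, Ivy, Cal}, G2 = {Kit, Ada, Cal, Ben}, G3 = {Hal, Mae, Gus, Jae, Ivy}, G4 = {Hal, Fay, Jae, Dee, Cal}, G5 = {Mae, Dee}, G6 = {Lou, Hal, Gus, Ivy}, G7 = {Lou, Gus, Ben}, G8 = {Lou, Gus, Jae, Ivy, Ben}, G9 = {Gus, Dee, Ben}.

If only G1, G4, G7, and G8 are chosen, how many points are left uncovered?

Union of G1, G4, G7, G8 = {Lou, Hal, Gus, Fay, Jae, Ada, Ivy, Dee, Cal, Ben}.
Not covered: Kit, Mae — 2 points.

2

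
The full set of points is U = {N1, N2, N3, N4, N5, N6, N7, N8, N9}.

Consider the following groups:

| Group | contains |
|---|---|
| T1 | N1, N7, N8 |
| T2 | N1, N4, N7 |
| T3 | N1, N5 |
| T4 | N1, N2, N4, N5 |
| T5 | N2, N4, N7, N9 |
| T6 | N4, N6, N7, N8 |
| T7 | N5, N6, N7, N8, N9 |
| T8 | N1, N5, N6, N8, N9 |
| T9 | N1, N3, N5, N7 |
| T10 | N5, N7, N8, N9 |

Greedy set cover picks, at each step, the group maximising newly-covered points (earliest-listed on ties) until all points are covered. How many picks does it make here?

3

Greedy: pick T7 (covers 5 new) → pick T4 (covers 3 new) → pick T9 (covers 1 new). Total picks: 3.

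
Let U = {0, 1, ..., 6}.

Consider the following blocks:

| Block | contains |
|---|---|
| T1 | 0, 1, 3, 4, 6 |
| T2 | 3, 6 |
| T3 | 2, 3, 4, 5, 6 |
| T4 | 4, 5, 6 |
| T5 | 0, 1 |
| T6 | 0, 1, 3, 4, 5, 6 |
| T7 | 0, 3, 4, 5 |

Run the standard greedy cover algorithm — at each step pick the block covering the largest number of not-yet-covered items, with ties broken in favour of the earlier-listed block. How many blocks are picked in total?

2

Greedy: pick T6 (covers 6 new) → pick T3 (covers 1 new). Total picks: 2.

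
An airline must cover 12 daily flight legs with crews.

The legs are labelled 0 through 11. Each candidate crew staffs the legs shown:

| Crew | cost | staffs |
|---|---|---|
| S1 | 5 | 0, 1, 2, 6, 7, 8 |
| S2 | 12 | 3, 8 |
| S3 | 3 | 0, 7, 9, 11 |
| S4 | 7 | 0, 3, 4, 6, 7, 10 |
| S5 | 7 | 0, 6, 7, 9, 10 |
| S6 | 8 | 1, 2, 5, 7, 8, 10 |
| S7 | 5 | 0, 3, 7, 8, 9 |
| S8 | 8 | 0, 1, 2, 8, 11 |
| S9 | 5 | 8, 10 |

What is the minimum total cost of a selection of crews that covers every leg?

S3, S4, S6 together cover every leg (S3 ∪ S4 ∪ S6 = {0, 1, 2, 3, 4, 5, 6, 7, 8, 9, 10, 11}); total cost 3 + 7 + 8 = 18.
The greedy pick S3, S1, S4, S6 costs 23; no covering selection beats 18.

18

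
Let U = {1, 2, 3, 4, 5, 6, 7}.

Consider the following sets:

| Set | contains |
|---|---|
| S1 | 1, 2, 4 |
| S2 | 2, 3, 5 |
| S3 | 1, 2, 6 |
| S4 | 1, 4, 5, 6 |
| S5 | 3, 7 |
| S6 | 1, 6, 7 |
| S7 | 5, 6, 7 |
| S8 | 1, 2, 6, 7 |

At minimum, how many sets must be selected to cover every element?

S1 and S4 and S5 together: S1 ∪ S4 ∪ S5 = {1, 2, 3, 4, 5, 6, 7} — every element is covered.
No 2 of the 8 sets cover everything (all 28 combinations miss at least one element), so 3 is optimal.

3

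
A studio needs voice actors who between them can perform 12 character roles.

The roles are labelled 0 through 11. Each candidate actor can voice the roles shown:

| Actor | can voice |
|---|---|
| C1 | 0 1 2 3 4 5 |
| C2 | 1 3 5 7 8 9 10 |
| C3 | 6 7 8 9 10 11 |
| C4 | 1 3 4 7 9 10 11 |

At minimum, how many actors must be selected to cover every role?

2

C1 and C3 together: C1 ∪ C3 = {0, 1, 2, 3, 4, 5, 6, 7, 8, 9, 10, 11} — every role is covered.
No single actor has all 12 roles (the largest, C2, has 7), so 2 is optimal.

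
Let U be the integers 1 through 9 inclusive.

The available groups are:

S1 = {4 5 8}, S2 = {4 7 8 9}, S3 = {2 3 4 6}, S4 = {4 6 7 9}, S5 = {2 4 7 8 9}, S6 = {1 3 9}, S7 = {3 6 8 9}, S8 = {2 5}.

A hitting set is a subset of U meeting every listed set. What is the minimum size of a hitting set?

Take H = {2, 3, 4}. Each listed group contains at least one of these, so H is a hitting set of size 3.
No choice of 2 items meets every group, so 3 is the minimum.

3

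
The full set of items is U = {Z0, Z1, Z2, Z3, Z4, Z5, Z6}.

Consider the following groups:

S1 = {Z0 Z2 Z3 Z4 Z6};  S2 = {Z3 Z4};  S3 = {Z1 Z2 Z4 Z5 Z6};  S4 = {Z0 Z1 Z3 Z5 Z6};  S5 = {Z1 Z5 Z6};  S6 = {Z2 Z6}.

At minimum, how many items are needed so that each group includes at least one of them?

2

H = {Z4, Z6} meets every group (each contains at least one member of H), and |H| = 2.
The groups S2, S5 are pairwise disjoint, so any hitting set needs a separate item for each — at least 2. Hence 2 is optimal.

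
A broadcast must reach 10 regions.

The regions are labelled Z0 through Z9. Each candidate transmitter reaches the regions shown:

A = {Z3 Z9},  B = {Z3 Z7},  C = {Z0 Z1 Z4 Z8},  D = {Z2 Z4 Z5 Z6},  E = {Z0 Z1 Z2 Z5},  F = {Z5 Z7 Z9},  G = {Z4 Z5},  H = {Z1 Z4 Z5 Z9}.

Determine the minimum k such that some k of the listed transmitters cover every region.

A and B and C and D together: A ∪ B ∪ C ∪ D = {Z0, Z1, Z2, Z3, Z4, Z5, Z6, Z7, Z8, Z9} — every region is covered.
No 3 of the 8 transmitters cover everything (all 56 combinations miss at least one region), so 4 is optimal.

4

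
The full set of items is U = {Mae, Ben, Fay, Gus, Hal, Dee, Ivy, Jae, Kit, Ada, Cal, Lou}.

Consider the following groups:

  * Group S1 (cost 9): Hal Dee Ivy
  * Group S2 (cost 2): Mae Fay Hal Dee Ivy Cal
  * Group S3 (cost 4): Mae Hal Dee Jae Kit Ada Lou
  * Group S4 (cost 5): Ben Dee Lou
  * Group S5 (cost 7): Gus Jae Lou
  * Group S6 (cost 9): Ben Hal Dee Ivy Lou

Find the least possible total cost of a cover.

18

S2, S3, S4, S5 together cover every item (S2 ∪ S3 ∪ S4 ∪ S5 = {Mae, Ben, Fay, Gus, Hal, Dee, Ivy, Jae, Kit, Ada, Cal, Lou}); total cost 2 + 4 + 5 + 7 = 18.
No covering selection has total cost below 18.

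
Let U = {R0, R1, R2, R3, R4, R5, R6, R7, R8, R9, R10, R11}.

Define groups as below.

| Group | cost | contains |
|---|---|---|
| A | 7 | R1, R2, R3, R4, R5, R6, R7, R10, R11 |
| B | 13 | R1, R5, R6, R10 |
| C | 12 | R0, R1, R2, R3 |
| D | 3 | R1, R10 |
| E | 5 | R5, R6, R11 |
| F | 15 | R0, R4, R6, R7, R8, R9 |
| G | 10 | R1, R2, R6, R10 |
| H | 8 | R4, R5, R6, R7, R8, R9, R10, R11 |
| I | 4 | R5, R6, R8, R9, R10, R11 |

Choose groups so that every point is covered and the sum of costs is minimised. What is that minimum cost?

C, H together cover every point (C ∪ H = {R0, R1, R2, R3, R4, R5, R6, R7, R8, R9, R10, R11}); total cost 12 + 8 = 20.
The greedy pick I, A, C costs 23; no covering selection beats 20.

20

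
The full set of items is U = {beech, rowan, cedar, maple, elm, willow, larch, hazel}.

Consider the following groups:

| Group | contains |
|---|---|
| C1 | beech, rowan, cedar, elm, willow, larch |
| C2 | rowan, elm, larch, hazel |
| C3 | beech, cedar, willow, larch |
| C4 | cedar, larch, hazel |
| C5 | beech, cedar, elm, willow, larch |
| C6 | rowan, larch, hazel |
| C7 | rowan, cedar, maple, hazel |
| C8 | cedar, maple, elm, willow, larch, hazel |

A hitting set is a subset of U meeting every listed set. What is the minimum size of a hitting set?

Take H = {cedar, hazel}. Each listed group contains at least one of these, so H is a hitting set of size 2.
No single item lies in every group, so at least 2 are needed and 2 is optimal.

2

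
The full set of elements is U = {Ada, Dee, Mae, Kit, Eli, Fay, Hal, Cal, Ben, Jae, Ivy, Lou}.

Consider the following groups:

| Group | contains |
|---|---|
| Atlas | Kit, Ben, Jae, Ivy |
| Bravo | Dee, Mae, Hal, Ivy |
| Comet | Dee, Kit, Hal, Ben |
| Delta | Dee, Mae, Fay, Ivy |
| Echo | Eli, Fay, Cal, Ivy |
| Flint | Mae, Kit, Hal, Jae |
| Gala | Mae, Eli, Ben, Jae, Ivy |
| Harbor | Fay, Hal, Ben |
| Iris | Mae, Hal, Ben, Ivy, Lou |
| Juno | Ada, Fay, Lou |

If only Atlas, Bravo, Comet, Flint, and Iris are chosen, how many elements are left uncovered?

Union of Atlas, Bravo, Comet, Flint, Iris = {Dee, Mae, Kit, Hal, Ben, Jae, Ivy, Lou}.
Not covered: Ada, Eli, Fay, Cal — 4 elements.

4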